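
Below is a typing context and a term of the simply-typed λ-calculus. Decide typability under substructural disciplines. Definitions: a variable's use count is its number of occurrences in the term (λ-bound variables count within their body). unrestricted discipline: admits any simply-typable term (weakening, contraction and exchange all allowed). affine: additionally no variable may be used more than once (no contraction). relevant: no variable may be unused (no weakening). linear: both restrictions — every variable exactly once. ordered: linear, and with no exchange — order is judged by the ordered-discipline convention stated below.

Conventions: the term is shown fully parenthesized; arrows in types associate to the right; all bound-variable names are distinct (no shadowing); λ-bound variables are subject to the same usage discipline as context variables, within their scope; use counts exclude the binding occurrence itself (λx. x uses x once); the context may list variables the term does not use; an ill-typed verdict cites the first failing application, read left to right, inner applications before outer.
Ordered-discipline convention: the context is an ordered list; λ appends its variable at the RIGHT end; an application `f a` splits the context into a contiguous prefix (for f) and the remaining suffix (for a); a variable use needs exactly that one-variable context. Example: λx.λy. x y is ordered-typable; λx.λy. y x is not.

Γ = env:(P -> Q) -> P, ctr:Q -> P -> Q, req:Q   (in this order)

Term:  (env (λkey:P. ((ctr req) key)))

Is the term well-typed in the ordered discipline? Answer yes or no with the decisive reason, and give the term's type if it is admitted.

yes — single-use (env, ctr, req, key), ordered derivation ok; term : P
variable uses: env: 1; ctr: 1; req: 1; key (λ-bound): 1
left-to-right use order: env, ctr, req, key
typing: ✓ — P
summary: ordered ✓ | linear ✓ | affine ✓ | relevant ✓ | unrestricted ✓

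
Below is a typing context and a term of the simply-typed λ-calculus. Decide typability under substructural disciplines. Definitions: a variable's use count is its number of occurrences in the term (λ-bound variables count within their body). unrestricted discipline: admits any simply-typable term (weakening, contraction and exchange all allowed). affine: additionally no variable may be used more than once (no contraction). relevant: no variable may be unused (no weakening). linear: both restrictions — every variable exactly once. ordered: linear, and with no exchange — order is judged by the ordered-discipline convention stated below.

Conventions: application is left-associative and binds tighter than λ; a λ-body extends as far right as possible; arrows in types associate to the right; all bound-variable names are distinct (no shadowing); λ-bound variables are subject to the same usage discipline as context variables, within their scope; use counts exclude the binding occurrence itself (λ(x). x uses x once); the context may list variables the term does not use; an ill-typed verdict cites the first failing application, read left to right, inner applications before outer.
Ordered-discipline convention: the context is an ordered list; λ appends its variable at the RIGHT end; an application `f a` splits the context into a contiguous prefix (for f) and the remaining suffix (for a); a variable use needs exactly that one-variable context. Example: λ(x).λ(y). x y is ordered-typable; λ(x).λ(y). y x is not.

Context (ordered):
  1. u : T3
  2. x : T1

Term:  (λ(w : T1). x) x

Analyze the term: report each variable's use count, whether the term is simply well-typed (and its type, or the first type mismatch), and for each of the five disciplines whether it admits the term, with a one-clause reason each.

variable uses: u: 0; x: 2; w [bound]: 0
use order (left to right): x, x
typing: the term checks, with type T1
ordered: ✗ — needs contraction — x ×2; u, w never used (weakening)
linear: ✗ — needs contraction — x ×2; u, w never used (weakening)
affine: ✗ — needs contraction — x ×2
relevant: ✗ — u, w never used (weakening)
unrestricted: ✓ — simply typable at T1; W, C, E all held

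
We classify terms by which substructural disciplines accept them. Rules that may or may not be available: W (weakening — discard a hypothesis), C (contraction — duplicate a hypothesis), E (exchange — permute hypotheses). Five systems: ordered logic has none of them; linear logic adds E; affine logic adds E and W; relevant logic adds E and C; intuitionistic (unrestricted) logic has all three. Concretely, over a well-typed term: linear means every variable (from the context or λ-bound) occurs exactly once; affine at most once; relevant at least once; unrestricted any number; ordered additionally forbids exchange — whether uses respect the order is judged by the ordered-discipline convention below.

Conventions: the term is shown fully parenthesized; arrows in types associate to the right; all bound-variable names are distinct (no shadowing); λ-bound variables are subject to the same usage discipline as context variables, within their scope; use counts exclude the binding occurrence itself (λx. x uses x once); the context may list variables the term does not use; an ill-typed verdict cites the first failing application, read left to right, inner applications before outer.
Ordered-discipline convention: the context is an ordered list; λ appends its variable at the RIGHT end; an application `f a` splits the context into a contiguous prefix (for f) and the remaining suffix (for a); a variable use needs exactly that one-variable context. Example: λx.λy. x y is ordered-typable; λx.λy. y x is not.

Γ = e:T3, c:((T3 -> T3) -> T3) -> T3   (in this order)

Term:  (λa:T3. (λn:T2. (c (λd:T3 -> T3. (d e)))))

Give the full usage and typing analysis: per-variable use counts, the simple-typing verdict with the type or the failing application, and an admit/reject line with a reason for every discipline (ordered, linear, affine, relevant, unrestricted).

variable uses: e=1, c=1, a (λ-bound)=0, n (λ-bound)=0, d (λ-bound)=1
uses in reading order: c, d, e
typing: well-typed — term : T3 -> T2 -> T3
ordered: ✗ — a, n never used (weakening)
linear: ✗ — a, n never used (weakening)
affine: ✓ — no duplicate uses among e, c, a, n, d
relevant: ✗ — a, n never used (weakening)
unrestricted: ✓ — typability at T3 -> T2 -> T3 is all that's needed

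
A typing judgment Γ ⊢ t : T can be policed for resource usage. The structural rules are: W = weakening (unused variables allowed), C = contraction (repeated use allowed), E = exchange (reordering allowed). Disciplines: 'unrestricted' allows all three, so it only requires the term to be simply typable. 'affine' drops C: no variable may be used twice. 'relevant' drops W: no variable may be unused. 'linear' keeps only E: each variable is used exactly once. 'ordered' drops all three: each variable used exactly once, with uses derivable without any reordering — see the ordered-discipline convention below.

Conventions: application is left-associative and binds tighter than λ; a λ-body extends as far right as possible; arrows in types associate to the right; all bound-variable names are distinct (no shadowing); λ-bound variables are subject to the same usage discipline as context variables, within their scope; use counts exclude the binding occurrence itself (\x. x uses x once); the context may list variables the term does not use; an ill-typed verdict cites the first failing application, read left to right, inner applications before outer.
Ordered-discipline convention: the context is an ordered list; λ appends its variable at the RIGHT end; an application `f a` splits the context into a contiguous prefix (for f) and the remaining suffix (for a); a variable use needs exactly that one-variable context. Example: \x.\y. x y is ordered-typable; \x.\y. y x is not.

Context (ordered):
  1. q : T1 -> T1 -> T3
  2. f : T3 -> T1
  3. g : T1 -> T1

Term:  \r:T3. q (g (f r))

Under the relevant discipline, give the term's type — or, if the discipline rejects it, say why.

term : T3 -> T1 -> T3
variable uses: q: 1; f: 1; g: 1; r [bound]: 1
use order (left to right): q, g, f, r
typing: well-typed at T3 -> T1 -> T3
summary: ordered ✗ · linear ✓ · affine ✓ · relevant ✓ · unrestricted ✓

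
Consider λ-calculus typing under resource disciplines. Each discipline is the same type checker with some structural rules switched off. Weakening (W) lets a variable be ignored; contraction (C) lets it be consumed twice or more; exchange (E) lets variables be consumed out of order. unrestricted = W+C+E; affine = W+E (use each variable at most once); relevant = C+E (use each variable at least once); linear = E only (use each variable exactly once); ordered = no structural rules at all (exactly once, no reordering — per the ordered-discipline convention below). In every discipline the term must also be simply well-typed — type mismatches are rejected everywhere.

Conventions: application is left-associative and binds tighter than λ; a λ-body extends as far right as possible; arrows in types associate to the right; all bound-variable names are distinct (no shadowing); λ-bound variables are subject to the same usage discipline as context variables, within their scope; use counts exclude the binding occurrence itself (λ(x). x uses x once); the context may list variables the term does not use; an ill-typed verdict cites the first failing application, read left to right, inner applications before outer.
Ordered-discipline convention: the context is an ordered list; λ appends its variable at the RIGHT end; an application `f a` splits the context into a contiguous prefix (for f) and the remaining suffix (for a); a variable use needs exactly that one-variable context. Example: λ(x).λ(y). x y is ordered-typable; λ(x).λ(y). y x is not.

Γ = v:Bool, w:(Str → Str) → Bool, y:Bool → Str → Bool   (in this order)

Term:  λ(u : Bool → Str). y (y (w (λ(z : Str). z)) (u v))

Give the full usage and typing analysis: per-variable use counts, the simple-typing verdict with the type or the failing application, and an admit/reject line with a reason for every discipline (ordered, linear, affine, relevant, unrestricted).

counts: v: 1, w: 1, y: 2, u (bound): 1, z (bound): 1
uses in reading order: y, y, w, z, u, v
typing: well-typed at (Bool → Str) → Str → Bool
ordered: ✗, repeated use of y ×2
linear: ✗, repeated use of y ×2
affine: ✗, repeated use of y ×2
relevant: ✓, none of v, w, y, u, z goes unused
unrestricted: ✓, simply typable at (Bool → Str) → Str → Bool; W, C, E all held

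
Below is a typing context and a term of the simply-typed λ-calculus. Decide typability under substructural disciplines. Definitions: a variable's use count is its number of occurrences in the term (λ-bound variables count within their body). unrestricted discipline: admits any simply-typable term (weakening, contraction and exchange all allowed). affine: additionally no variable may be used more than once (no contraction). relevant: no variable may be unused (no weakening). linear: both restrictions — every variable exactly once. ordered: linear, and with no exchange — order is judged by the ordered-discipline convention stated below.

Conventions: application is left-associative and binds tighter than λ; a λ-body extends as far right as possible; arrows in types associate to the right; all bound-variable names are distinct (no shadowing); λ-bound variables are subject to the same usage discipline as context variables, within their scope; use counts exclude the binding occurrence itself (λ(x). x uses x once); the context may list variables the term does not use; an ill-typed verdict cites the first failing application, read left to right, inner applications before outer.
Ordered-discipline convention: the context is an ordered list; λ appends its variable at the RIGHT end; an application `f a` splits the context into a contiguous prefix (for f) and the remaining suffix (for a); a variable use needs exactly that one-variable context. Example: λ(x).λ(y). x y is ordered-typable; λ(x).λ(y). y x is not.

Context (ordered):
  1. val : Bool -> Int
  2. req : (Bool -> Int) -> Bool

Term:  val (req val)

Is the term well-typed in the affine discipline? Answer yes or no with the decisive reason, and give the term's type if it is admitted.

no — needs contraction — val ×2
variable uses: val ×2; req ×1
left-to-right use order: val, req, val
typing: well-typed — term : Int
per-discipline verdicts: ordered ✗; linear ✗; affine ✗; relevant ✓; unrestricted ✓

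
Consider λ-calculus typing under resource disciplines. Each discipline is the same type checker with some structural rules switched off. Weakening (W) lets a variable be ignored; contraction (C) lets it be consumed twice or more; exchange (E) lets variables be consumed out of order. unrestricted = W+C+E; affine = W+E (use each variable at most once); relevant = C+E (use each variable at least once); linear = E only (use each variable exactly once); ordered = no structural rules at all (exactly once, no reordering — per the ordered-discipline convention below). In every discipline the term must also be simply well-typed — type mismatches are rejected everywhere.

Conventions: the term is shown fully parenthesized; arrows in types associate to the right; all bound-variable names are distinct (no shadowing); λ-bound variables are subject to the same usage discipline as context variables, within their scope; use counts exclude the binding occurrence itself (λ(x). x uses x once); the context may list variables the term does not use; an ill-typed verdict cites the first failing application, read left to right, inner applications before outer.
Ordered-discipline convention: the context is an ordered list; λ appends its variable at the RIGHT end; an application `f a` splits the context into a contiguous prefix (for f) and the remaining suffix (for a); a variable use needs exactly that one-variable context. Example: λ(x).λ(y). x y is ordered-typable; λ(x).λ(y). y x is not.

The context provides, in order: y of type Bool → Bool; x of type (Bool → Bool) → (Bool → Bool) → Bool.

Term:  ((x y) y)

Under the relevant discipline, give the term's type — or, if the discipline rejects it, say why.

term : Bool
usage: y=2, x=1
uses in reading order: x, y, y
typing: ✓ — Bool
across the five disciplines: ordered ✗, linear ✗, affine ✗, relevant ✓, unrestricted ✓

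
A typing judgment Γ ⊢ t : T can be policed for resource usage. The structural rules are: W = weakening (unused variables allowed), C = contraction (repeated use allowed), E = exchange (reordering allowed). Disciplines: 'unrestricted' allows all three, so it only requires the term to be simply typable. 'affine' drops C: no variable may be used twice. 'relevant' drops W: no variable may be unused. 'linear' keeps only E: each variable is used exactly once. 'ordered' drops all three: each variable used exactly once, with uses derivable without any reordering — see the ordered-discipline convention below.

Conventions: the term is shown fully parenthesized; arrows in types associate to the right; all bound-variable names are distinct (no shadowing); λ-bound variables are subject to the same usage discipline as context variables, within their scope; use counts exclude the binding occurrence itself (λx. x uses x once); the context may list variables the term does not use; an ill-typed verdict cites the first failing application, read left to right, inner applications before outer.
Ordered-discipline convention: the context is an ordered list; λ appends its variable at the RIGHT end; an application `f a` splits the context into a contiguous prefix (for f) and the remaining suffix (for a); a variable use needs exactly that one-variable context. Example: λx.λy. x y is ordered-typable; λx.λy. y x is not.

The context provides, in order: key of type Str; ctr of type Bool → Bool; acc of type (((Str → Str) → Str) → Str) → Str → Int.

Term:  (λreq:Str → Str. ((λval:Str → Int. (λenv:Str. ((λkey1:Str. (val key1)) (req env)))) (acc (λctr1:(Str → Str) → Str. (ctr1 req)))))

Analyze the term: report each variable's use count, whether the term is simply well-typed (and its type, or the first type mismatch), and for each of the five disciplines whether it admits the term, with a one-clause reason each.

usage: key ×0, ctr ×0, acc ×1, req [bound] ×2, val [bound] ×1, env [bound] ×1, key1 [bound] ×1, ctr1 [bound] ×1
left-to-right use order: val, key1, req, env, acc, ctr1, req
typing: the term checks, with type (Str → Str) → Str → Int
ordered: ✗, needs contraction — req ×2; needs weakening: key, ctr unused
linear: ✗, needs contraction — req ×2; needs weakening: key, ctr unused
affine: ✗, needs contraction — req ×2
relevant: ✗, needs weakening: key, ctr unused
unrestricted: ✓, typability at (Str → Str) → Str → Int is all that's needed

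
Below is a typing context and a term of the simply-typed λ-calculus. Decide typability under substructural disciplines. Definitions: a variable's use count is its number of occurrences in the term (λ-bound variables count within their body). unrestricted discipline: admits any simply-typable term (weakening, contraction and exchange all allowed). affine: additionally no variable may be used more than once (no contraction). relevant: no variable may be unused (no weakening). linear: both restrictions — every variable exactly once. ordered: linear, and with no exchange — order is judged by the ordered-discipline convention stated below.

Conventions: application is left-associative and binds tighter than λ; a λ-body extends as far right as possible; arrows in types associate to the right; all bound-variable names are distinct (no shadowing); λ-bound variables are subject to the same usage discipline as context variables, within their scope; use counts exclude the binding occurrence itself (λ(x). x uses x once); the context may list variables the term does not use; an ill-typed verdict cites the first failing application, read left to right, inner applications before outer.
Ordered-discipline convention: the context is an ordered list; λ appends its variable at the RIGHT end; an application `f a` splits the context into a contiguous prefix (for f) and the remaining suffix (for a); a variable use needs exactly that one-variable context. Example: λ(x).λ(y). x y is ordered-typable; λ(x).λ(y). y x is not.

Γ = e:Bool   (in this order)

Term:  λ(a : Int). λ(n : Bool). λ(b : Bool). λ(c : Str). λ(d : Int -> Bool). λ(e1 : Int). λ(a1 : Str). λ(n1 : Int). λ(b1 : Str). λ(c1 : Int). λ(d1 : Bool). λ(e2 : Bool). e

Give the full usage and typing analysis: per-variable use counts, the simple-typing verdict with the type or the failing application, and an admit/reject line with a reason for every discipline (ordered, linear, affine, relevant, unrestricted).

counts: e ×1, a [bound] ×0, n [bound] ×0, b [bound] ×0, c [bound] ×0, d [bound] ×0, e1 [bound] ×0, a1 [bound] ×0, n1 [bound] ×0, b1 [bound] ×0, c1 [bound] ×0, d1 [bound] ×0, e2 [bound] ×0
uses in reading order: e
typing: well-typed at Int -> Bool -> Bool -> Str -> (Int -> Bool) -> Int -> Str -> Int -> Str -> Int -> Bool -> Bool -> Bool
ordered: ✗, a, n, b, c, d, e1, a1, n1, b1, c1, d1, e2 never used (weakening)
linear: ✗, a, n, b, c, d, e1, a1, n1, b1, c1, d1, e2 never used (weakening)
affine: ✓, none of e, a, n, b, c, d, e1, a1, n1, b1, c1, d1, e2 used more than once
relevant: ✗, a, n, b, c, d, e1, a1, n1, b1, c1, d1, e2 never used (weakening)
unrestricted: ✓, typability at Int -> Bool -> Bool -> Str -> (Int -> Bool) -> Int -> Str -> Int -> Str -> Int -> Bool -> Bool -> Bool is all that's needed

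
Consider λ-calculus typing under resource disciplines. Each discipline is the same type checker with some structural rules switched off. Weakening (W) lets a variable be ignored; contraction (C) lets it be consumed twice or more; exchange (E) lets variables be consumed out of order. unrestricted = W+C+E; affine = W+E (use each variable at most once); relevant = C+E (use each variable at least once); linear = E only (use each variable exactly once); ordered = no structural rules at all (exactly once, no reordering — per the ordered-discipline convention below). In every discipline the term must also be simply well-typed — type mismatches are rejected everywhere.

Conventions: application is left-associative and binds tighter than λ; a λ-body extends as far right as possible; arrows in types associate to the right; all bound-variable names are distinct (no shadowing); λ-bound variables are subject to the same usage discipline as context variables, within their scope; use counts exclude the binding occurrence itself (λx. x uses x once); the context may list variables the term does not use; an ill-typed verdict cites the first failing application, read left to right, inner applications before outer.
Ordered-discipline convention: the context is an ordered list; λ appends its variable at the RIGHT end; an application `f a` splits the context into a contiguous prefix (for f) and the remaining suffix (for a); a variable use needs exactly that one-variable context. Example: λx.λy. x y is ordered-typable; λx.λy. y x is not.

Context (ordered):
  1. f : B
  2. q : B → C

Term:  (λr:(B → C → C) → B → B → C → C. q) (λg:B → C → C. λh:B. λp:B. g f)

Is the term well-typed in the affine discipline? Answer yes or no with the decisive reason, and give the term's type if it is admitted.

yes — f, q, r, g, h, p: no repeats, contraction unneeded; term : B → C
use counts: f: 1; q: 1; r (λ-bound): 0; g (λ-bound): 1; h (λ-bound): 0; p (λ-bound): 0
left-to-right use order: q, g, f
typing: well-typed at B → C
per-discipline verdicts: ordered ✗, linear ✗, affine ✓, relevant ✗, unrestricted ✓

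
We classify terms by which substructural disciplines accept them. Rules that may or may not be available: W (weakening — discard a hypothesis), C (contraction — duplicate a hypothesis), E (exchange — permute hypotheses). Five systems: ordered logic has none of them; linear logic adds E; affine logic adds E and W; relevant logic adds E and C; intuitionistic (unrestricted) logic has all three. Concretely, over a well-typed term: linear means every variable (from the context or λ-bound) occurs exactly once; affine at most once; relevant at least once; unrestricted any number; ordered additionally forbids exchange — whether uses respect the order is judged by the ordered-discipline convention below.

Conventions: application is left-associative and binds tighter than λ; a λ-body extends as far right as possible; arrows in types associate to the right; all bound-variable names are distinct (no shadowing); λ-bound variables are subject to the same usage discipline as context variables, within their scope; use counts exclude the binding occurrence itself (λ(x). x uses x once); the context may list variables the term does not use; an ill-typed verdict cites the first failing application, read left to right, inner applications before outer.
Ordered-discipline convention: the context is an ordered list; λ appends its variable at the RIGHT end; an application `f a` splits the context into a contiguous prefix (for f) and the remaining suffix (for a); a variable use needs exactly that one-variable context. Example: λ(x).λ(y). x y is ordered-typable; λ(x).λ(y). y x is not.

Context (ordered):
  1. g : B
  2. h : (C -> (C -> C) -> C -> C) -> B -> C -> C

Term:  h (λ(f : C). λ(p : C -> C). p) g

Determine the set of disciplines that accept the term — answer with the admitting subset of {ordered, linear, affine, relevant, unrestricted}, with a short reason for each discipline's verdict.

admitted in: affine, unrestricted
counts: g ×1; h ×1; f [bound] ×0; p [bound] ×1
order of uses: h, p, g
typing: well-typed — term : C -> C
ordered: ✗, f left unused
linear: ✗, f left unused
affine: ✓, g, h, f, p: no repeats, contraction unneeded
relevant: ✗, f left unused
unrestricted: ✓, well-typed at C -> C; no restrictions here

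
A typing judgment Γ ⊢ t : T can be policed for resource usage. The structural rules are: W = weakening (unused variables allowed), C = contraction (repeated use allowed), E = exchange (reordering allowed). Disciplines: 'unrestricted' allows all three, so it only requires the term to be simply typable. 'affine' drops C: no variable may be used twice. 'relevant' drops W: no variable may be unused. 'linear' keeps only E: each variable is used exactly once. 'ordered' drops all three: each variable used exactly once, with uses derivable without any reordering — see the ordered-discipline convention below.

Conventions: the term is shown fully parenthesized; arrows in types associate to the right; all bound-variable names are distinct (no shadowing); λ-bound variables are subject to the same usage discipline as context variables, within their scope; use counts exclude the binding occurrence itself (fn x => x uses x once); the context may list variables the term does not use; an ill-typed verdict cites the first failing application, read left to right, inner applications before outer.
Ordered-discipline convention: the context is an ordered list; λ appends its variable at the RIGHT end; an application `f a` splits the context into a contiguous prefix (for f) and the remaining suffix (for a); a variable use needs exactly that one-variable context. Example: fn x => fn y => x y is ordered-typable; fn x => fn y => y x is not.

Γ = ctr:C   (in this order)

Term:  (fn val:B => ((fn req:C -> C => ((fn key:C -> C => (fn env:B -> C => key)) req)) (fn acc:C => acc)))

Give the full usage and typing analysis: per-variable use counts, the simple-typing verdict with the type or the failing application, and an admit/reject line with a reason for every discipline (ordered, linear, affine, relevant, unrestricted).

variable uses: ctr: 0×, val (bound): 0×, req (bound): 1×, key (bound): 1×, env (bound): 0×, acc (bound): 1×
left-to-right use order: key, req, acc
typing: well-typed at B -> (B -> C) -> C -> C
ordered ✗ (ctr, val, env never used (weakening))
linear ✗ (ctr, val, env never used (weakening))
affine ✓ (at most one use each (ctr, val, req, key, env, acc))
relevant ✗ (ctr, val, env never used (weakening))
unrestricted ✓ (typability at B -> (B -> C) -> C -> C is all that's needed)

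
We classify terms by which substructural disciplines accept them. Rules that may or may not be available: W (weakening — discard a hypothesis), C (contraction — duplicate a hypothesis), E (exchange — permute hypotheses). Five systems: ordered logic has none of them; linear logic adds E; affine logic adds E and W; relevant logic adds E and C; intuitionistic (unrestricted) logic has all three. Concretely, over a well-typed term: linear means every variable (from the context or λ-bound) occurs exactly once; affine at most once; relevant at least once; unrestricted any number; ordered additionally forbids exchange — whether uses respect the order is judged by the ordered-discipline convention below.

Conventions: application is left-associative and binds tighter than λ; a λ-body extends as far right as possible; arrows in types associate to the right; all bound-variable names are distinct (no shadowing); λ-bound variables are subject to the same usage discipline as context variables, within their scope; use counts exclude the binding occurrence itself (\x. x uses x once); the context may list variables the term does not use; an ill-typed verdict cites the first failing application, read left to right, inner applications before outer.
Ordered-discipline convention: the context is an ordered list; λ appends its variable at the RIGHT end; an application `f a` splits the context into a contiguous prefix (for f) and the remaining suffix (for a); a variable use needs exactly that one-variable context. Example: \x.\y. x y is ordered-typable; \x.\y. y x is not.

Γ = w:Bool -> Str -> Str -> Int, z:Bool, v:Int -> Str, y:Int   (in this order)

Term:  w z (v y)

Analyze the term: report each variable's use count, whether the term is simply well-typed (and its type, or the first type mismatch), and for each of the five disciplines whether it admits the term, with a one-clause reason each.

variable uses: w ×1; z ×1; v ×1; y ×1
left-to-right use order: w, z, v, y
typing: ✓ — Str -> Int
ordered: ✓ — w, z, v, y: once each, no exchange needed
linear: ✓ — exactly-once usage across w, z, v, y
affine: ✓ — no duplicate uses among w, z, v, y
relevant: ✓ — none of w, z, v, y goes unused
unrestricted: ✓ — typability at Str -> Int is all that's needed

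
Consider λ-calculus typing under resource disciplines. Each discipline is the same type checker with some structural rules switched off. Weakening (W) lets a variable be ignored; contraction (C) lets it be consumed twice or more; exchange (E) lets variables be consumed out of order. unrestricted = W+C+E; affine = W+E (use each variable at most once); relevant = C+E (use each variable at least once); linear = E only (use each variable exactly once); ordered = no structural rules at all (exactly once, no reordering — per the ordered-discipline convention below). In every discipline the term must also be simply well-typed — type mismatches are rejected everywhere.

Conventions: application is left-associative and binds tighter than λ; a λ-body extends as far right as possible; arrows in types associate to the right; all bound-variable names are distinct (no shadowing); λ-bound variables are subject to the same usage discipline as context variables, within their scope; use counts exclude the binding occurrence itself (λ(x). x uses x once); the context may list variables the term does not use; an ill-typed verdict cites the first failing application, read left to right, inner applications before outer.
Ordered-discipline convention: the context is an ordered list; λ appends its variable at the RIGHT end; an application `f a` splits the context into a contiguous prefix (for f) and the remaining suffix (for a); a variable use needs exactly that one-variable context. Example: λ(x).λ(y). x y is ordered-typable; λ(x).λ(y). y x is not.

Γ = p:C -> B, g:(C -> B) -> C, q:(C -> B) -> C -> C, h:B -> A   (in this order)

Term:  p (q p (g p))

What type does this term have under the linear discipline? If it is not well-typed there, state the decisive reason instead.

not well-typed under linear — uses contraction: p ×3; needs weakening: h unused
variable uses: p=3; g=1; q=1; h=0
use order (left to right): p, q, p, g, p
typing: well-typed — term : B
across the five disciplines: ordered ✗ | linear ✗ | affine ✗ | relevant ✗ | unrestricted ✓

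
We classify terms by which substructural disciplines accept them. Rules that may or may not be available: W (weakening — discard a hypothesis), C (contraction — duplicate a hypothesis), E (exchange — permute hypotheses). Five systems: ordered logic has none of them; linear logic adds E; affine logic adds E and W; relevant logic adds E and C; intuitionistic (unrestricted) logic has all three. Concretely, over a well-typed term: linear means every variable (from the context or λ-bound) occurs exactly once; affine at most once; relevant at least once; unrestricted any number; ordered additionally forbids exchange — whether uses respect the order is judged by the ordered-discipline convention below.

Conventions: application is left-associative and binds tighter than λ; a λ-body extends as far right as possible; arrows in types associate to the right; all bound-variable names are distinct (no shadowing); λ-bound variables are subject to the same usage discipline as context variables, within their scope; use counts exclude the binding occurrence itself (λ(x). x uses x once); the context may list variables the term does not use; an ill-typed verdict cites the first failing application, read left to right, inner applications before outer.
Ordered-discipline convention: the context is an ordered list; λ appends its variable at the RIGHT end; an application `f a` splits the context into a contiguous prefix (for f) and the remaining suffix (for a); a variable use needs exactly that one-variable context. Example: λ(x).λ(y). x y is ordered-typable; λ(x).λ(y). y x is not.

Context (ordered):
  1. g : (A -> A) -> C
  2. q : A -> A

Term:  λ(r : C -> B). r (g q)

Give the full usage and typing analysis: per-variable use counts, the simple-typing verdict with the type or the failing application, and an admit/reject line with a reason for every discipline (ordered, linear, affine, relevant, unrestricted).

use counts: g: 1×, q: 1×, r [bound]: 1×
order of uses: r, g, q
typing: well-typed at (C -> B) -> B
ordered: ✗ — use order r, g, q needs exchange
linear: ✓ — single use per variable (g, q, r)
affine: ✓ — no duplicate uses among g, q, r
relevant: ✓ — every one of g, q, r appears
unrestricted: ✓ — type-checks ((C -> B) -> B) and nothing is barred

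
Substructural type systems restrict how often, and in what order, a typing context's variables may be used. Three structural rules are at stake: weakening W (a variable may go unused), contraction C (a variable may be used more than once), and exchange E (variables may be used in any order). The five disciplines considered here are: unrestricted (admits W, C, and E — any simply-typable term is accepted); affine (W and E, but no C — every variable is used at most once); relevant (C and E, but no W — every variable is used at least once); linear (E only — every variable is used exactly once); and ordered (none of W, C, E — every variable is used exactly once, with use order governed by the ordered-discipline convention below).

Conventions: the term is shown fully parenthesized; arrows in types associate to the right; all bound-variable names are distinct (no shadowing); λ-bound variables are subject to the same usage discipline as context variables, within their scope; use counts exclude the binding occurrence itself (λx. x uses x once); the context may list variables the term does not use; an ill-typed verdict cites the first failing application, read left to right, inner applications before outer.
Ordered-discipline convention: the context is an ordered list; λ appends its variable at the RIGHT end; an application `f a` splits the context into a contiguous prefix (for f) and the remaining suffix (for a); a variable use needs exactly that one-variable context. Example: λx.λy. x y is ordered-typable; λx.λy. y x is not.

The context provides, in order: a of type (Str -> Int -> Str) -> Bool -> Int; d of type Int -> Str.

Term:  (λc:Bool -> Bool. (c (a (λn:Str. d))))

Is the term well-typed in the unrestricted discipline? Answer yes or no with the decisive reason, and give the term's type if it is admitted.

no — fails simple typing
variable uses: a: 1; d: 1; c (bound): 1; n (bound): 0
order of uses: c, a, d
typing: ill-typed: an argument Bool -> Int mismatches the expected Bool
across the five disciplines: ordered ✗; linear ✗; affine ✗; relevant ✗; unrestricted ✗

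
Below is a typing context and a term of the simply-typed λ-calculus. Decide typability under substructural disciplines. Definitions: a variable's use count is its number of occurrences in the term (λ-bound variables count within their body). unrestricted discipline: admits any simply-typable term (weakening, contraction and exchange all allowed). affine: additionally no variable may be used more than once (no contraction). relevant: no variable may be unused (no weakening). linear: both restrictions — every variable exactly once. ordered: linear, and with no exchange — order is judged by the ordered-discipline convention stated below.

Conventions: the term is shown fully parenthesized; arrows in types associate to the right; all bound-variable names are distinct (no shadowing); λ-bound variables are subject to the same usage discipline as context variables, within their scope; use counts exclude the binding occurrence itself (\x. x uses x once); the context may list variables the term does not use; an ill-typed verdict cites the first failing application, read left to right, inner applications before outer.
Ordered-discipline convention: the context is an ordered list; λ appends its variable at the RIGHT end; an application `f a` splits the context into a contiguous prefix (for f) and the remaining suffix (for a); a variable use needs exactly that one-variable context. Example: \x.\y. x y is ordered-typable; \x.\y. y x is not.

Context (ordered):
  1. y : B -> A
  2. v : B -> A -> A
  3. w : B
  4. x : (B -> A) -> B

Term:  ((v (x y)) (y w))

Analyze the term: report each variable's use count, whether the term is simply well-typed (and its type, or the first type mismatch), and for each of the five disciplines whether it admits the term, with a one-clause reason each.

usage: y: 2, v: 1, w: 1, x: 1
use order (left to right): v, x, y, y, w
typing: well-typed — term : A
ordered: ✗ — uses contraction: y ×2
linear: ✗ — uses contraction: y ×2
affine: ✗ — uses contraction: y ×2
relevant: ✓ — at least one use each (y, v, w, x)
unrestricted: ✓ — well-typed at A; no restrictions here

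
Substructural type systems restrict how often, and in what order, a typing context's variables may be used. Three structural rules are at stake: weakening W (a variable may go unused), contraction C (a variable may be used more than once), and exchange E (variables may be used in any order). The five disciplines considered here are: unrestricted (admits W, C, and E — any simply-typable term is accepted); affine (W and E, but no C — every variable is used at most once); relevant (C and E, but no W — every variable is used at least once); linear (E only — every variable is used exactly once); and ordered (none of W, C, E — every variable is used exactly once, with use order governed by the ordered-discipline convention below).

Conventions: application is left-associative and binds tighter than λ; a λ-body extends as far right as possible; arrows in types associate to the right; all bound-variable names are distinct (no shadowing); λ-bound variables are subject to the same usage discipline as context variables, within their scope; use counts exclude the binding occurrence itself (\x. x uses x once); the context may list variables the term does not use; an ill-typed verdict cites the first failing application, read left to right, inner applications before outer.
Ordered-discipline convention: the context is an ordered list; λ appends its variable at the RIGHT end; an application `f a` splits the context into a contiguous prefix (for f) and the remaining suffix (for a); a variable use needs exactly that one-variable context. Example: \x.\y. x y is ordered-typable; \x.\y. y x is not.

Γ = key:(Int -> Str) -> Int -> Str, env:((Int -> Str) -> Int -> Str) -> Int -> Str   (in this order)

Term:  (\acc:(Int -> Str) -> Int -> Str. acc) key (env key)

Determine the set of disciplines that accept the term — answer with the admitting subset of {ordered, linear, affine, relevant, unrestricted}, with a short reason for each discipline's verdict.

accepted by: relevant, unrestricted
usage: key: 2×, env: 1×, acc (λ-bound): 1×
uses in reading order: acc, key, env, key
typing: ✓ — Int -> Str
ordered ✗ (needs contraction — key ×2)
linear ✗ (needs contraction — key ×2)
affine ✗ (needs contraction — key ×2)
relevant ✓ (at least one use each (key, env, acc))
unrestricted ✓ (type-checks (Int -> Str) and nothing is barred)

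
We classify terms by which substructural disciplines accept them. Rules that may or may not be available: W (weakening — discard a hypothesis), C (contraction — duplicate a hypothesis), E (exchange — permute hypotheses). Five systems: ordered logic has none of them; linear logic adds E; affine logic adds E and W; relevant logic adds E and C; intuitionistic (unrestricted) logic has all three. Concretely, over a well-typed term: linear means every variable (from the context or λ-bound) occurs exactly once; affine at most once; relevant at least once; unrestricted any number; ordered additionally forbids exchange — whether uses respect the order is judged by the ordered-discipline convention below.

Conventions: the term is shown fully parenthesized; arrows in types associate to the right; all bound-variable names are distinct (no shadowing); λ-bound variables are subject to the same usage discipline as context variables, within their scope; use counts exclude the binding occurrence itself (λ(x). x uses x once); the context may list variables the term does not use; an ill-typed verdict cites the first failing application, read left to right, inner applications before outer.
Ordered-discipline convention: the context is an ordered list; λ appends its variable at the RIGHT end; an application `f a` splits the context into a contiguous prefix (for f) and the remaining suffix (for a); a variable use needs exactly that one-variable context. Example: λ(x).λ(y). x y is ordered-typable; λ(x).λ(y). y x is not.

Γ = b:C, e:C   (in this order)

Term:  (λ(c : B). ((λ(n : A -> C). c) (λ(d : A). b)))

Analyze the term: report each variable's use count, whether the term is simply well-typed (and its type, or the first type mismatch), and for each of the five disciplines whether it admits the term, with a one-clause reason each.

variable uses: b: 1; e: 0; c [bound]: 1; n [bound]: 0; d [bound]: 0
left-to-right use order: c, b
typing: well-typed at B -> B
ordered: ✗, e, n, d left unused
linear: ✗, e, n, d left unused
affine: ✓, b, e, c, n, d: no repeats, contraction unneeded
relevant: ✗, e, n, d left unused
unrestricted: ✓, well-typed at B -> B; no restrictions here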